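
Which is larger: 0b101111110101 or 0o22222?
Convert 0b101111110101 (binary) → 2048 + 512 + 256 + 128 + 64 + 32 + 16 + 4 + 1 = 3061 (decimal)
Convert 0o22222 (octal) → 2×4096 + 2×512 + 2×64 + 2×8 + 2 = 9362 (decimal)
Compare 3061 vs 9362: larger = 9362
9362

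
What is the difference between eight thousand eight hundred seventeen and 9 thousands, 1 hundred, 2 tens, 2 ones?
Convert eight thousand eight hundred seventeen (English words) → 8×1000 + 8×100 + 17 = 8817 (decimal)
Convert 9 thousands, 1 hundred, 2 tens, 2 ones (place-value notation) → 9×1000 + 1×100 + 2×10 + 2 = 9122 (decimal)
Difference: |8817 - 9122| = 305
305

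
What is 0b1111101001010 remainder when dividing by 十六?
Convert 0b1111101001010 (binary) → 4096 + 2048 + 1024 + 512 + 256 + 64 + 8 + 2 = 8010 (decimal)
Convert 十六 (Chinese numeral) → 1×10 + 6 = 16 (decimal)
Compute 8010 mod 16 = 10
10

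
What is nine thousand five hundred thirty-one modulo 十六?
Convert nine thousand five hundred thirty-one (English words) → 9×1000 + 5×100 + 31 = 9531 (decimal)
Convert 十六 (Chinese numeral) → 1×10 + 6 = 16 (decimal)
Compute 9531 mod 16 = 11
11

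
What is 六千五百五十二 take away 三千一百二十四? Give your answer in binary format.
Convert 六千五百五十二 (Chinese numeral) → 6×1000 + 5×100 + 5×10 + 2 = 6552 (decimal)
Convert 三千一百二十四 (Chinese numeral) → 3×1000 + 1×100 + 2×10 + 4 = 3124 (decimal)
Compute 6552 - 3124 = 3428
Convert 3428 (decimal) → 3428 = 2048 + 1024 + 256 + 64 + 32 + 4 → 0b110101100100 (binary)
0b110101100100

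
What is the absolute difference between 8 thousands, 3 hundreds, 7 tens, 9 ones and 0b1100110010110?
Convert 8 thousands, 3 hundreds, 7 tens, 9 ones (place-value notation) → 8×1000 + 3×100 + 7×10 + 9 = 8379 (decimal)
Convert 0b1100110010110 (binary) → 4096 + 2048 + 256 + 128 + 16 + 4 + 2 = 6550 (decimal)
Compute |8379 - 6550| = 1829
1829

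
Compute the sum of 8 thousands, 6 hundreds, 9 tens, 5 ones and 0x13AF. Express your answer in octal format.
Convert 8 thousands, 6 hundreds, 9 tens, 5 ones (place-value notation) → 8×1000 + 6×100 + 9×10 + 5 = 8695 (decimal)
Convert 0x13AF (hexadecimal) → 1×4096 + 3×256 + 10×16 + 15 = 5039 (decimal)
Compute 8695 + 5039 = 13734
Convert 13734 (decimal) → 13734 = 3×4096 + 2×512 + 6×64 + 4×8 + 6 → 0o32646 (octal)
0o32646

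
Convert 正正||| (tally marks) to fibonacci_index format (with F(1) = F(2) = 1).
Convert 正正||| (tally marks) → 5 + 5 + 3 = 13 (decimal)
Convert 13 (decimal) → 1, 1, 2, 3, 5, 8, 13 → the 7th Fibonacci number (Fibonacci index)
the 7th Fibonacci number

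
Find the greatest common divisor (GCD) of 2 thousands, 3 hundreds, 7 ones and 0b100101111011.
Convert 2 thousands, 3 hundreds, 7 ones (place-value notation) → 2×1000 + 3×100 + 7 = 2307 (decimal)
Convert 0b100101111011 (binary) → 2048 + 256 + 64 + 32 + 16 + 8 + 2 + 1 = 2427 (decimal)
Compute gcd(2307, 2427) = 3
3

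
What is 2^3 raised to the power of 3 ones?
Convert 2^3 (power) → 8 (decimal)
Convert 3 ones (place-value notation) → 3 (decimal)
Compute 8 ^ 3 = 512
512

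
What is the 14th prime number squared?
The 14th prime number = 43
Compute 43² = 43 × 43 = 1849
1849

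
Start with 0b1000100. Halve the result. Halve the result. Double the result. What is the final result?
Convert 0b1000100 (binary) → 64 + 4 = 68 (decimal)
Start: 68
68 ÷ 2 = 34
34 ÷ 2 = 17
17 × 2 = 34
34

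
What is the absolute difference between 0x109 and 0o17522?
Convert 0x109 (hexadecimal) → 1×256 + 9 = 265 (decimal)
Convert 0o17522 (octal) → 1×4096 + 7×512 + 5×64 + 2×8 + 2 = 8018 (decimal)
Compute |265 - 8018| = 7753
7753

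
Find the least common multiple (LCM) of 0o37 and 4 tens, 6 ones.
Convert 0o37 (octal) → 3×8 + 7 = 31 (decimal)
Convert 4 tens, 6 ones (place-value notation) → 4×10 + 6 = 46 (decimal)
Compute lcm(31, 46) = 1426
1426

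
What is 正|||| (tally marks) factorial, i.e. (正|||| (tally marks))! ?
Convert 正|||| (tally marks) → 5 + 4 = 9 (decimal)
Compute 9! = 362880
362880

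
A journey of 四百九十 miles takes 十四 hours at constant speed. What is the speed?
Convert 四百九十 (Chinese numeral) → 4×100 + 9×10 = 490 (decimal)
Convert 十四 (Chinese numeral) → 1×10 + 4 = 14 (decimal)
Compute 490 ÷ 14 = 35
35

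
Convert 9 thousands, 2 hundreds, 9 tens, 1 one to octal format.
Convert 9 thousands, 2 hundreds, 9 tens, 1 one (place-value notation) → 9×1000 + 2×100 + 9×10 + 1 = 9291 (decimal)
Convert 9291 (decimal) → 9291 = 2×4096 + 2×512 + 1×64 + 1×8 + 3 → 0o22113 (octal)
0o22113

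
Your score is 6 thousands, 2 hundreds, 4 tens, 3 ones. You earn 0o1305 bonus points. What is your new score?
Convert 6 thousands, 2 hundreds, 4 tens, 3 ones (place-value notation) → 6×1000 + 2×100 + 4×10 + 3 = 6243 (decimal)
Convert 0o1305 (octal) → 1×512 + 3×64 + 5 = 709 (decimal)
Compute 6243 + 709 = 6952
6952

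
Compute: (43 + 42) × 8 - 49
Parentheses first: 43 + 42 = 85
Multiply: 85 × 8 = 680
Subtract: 680 - 49 = 631
631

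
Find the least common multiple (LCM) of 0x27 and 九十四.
Convert 0x27 (hexadecimal) → 2×16 + 7 = 39 (decimal)
Convert 九十四 (Chinese numeral) → 9×10 + 4 = 94 (decimal)
Compute lcm(39, 94) = 3666
3666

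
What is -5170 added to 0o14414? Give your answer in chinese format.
Convert 0o14414 (octal) → 1×4096 + 4×512 + 4×64 + 1×8 + 4 = 6412 (decimal)
Compute -5170 + 6412 = 1242
Convert 1242 (decimal) → 1242 = 1×1000 + 2×100 + 4×10 + 2 → 一千二百四十二 (Chinese numeral)
一千二百四十二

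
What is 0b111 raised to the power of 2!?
Convert 0b111 (binary) → 4 + 2 + 1 = 7 (decimal)
Convert 2! (factorial) → 2 (decimal)
Compute 7 ^ 2 = 49
49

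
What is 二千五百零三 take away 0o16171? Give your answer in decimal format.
Convert 二千五百零三 (Chinese numeral) → 2×1000 + 5×100 + 3 = 2503 (decimal)
Convert 0o16171 (octal) → 1×4096 + 6×512 + 1×64 + 7×8 + 1 = 7289 (decimal)
Compute 2503 - 7289 = -4786
-4786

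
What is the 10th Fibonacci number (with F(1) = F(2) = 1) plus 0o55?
The 10th Fibonacci number (with F(1) = F(2) = 1): 1, 1, 2, 3, 5, 8, 13, 21, 34, 55 → 55
Convert 0o55 (octal) → 5×8 + 5 = 45 (decimal)
Compute 55 + 45 = 100
100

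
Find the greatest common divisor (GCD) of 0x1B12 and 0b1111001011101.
Convert 0x1B12 (hexadecimal) → 1×4096 + 11×256 + 1×16 + 2 = 6930 (decimal)
Convert 0b1111001011101 (binary) → 4096 + 2048 + 1024 + 512 + 64 + 16 + 8 + 4 + 1 = 7773 (decimal)
Compute gcd(6930, 7773) = 3
3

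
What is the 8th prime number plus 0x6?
The 8th prime number = 19
Convert 0x6 (hexadecimal) → 6 (decimal)
Compute 19 + 6 = 25
25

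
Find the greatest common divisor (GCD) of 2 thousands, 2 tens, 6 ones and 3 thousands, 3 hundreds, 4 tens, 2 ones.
Convert 2 thousands, 2 tens, 6 ones (place-value notation) → 2×1000 + 2×10 + 6 = 2026 (decimal)
Convert 3 thousands, 3 hundreds, 4 tens, 2 ones (place-value notation) → 3×1000 + 3×100 + 4×10 + 2 = 3342 (decimal)
Compute gcd(2026, 3342) = 2
2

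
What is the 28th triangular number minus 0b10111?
The 28th triangular number = 28×29/2 = 406
Convert 0b10111 (binary) → 16 + 4 + 2 + 1 = 23 (decimal)
Compute 406 - 23 = 383
383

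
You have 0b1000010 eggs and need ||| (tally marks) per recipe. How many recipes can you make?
Convert 0b1000010 (binary) → 64 + 2 = 66 (decimal)
Convert ||| (tally marks) → 3 (decimal)
Compute 66 ÷ 3 = 22
22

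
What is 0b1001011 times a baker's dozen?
Convert 0b1001011 (binary) → 64 + 8 + 2 + 1 = 75 (decimal)
Convert a baker's dozen (colloquial) → 13 (decimal)
Compute 75 × 13 = 975
975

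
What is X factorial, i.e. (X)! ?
Convert X (Roman numeral) → 10 (decimal)
Compute 10! = 3628800
3628800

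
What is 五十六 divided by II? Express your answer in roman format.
Convert 五十六 (Chinese numeral) → 5×10 + 6 = 56 (decimal)
Convert II (Roman numeral) → 1 + 1 = 2 (decimal)
Compute 56 ÷ 2 = 28
Convert 28 (decimal) → 28 = 10 + 10 + 5 + 1 + 1 + 1 → XXVIII (Roman numeral)
XXVIII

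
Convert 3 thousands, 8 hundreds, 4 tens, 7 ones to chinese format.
Convert 3 thousands, 8 hundreds, 4 tens, 7 ones (place-value notation) → 3×1000 + 8×100 + 4×10 + 7 = 3847 (decimal)
Convert 3847 (decimal) → 3847 = 3×1000 + 8×100 + 4×10 + 7 → 三千八百四十七 (Chinese numeral)
三千八百四十七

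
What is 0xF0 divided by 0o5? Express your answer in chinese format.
Convert 0xF0 (hexadecimal) → 15×16 = 240 (decimal)
Convert 0o5 (octal) → 5 (decimal)
Compute 240 ÷ 5 = 48
Convert 48 (decimal) → 48 = 4×10 + 8 → 四十八 (Chinese numeral)
四十八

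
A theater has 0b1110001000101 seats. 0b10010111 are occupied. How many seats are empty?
Convert 0b1110001000101 (binary) → 4096 + 2048 + 1024 + 64 + 4 + 1 = 7237 (decimal)
Convert 0b10010111 (binary) → 128 + 16 + 4 + 2 + 1 = 151 (decimal)
Compute 7237 - 151 = 7086
7086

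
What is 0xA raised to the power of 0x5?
Convert 0xA (hexadecimal) → 10 (decimal)
Convert 0x5 (hexadecimal) → 5 (decimal)
Compute 10 ^ 5 = 100000
100000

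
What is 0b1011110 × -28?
Convert 0b1011110 (binary) → 64 + 16 + 8 + 4 + 2 = 94 (decimal)
Compute 94 × -28 = -2632
-2632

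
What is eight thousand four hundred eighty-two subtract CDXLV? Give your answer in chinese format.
Convert eight thousand four hundred eighty-two (English words) → 8×1000 + 4×100 + 82 = 8482 (decimal)
Convert CDXLV (Roman numeral) → 400 + 40 + 5 = 445 (decimal)
Compute 8482 - 445 = 8037
Convert 8037 (decimal) → 8037 = 8×1000 + 3×10 + 7 → 八千零三十七 (Chinese numeral)
八千零三十七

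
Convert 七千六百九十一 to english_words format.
Convert 七千六百九十一 (Chinese numeral) → 7×1000 + 6×100 + 9×10 + 1 = 7691 (decimal)
Convert 7691 (decimal) → 7691 = 7×1000 + 6×100 + 91 → seven thousand six hundred ninety-one (English words)
seven thousand six hundred ninety-one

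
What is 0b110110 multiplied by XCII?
Convert 0b110110 (binary) → 32 + 16 + 4 + 2 = 54 (decimal)
Convert XCII (Roman numeral) → 90 + 1 + 1 = 92 (decimal)
Compute 54 × 92 = 4968
4968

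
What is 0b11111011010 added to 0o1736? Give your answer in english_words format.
Convert 0b11111011010 (binary) → 1024 + 512 + 256 + 128 + 64 + 16 + 8 + 2 = 2010 (decimal)
Convert 0o1736 (octal) → 1×512 + 7×64 + 3×8 + 6 = 990 (decimal)
Compute 2010 + 990 = 3000
Convert 3000 (decimal) → 3000 = 3×1000 → three thousand (English words)
three thousand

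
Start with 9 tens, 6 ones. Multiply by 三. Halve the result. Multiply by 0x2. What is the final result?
Convert 9 tens, 6 ones (place-value notation) → 9×10 + 6 = 96 (decimal)
Start: 96
Convert 三 (Chinese numeral) → 3 (decimal)
96 × 3 = 288
288 ÷ 2 = 144
Convert 0x2 (hexadecimal) → 2 (decimal)
144 × 2 = 288
288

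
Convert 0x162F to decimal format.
Convert 0x162F (hexadecimal) → 1×4096 + 6×256 + 2×16 + 15 = 5679 (decimal)
5679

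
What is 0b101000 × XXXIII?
Convert 0b101000 (binary) → 32 + 8 = 40 (decimal)
Convert XXXIII (Roman numeral) → 10 + 10 + 10 + 1 + 1 + 1 = 33 (decimal)
Compute 40 × 33 = 1320
1320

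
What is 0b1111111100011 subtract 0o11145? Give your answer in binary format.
Convert 0b1111111100011 (binary) → 4096 + 2048 + 1024 + 512 + 256 + 128 + 64 + 32 + 2 + 1 = 8163 (decimal)
Convert 0o11145 (octal) → 1×4096 + 1×512 + 1×64 + 4×8 + 5 = 4709 (decimal)
Compute 8163 - 4709 = 3454
Convert 3454 (decimal) → 3454 = 2048 + 1024 + 256 + 64 + 32 + 16 + 8 + 4 + 2 → 0b110101111110 (binary)
0b110101111110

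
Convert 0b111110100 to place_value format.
Convert 0b111110100 (binary) → 256 + 128 + 64 + 32 + 16 + 4 = 500 (decimal)
Convert 500 (decimal) → 500 = 5×100 → 5 hundreds (place-value notation)
5 hundreds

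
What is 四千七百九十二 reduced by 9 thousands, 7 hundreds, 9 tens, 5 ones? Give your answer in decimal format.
Convert 四千七百九十二 (Chinese numeral) → 4×1000 + 7×100 + 9×10 + 2 = 4792 (decimal)
Convert 9 thousands, 7 hundreds, 9 tens, 5 ones (place-value notation) → 9×1000 + 7×100 + 9×10 + 5 = 9795 (decimal)
Compute 4792 - 9795 = -5003
-5003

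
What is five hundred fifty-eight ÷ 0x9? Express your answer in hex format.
Convert five hundred fifty-eight (English words) → 5×100 + 58 = 558 (decimal)
Convert 0x9 (hexadecimal) → 9 (decimal)
Compute 558 ÷ 9 = 62
Convert 62 (decimal) → 62 = 3×16 + 14 → 0x3E (hexadecimal)
0x3E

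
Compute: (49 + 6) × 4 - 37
Parentheses first: 49 + 6 = 55
Multiply: 55 × 4 = 220
Subtract: 220 - 37 = 183
183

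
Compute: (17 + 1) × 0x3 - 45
Convert 0x3 (hexadecimal) → 3 (decimal)
Expression in decimal: (17 + 1) × 3 - 45
Parentheses first: 17 + 1 = 18
Multiply: 18 × 3 = 54
Subtract: 54 - 45 = 9
9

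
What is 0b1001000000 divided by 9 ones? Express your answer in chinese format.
Convert 0b1001000000 (binary) → 512 + 64 = 576 (decimal)
Convert 9 ones (place-value notation) → 9 (decimal)
Compute 576 ÷ 9 = 64
Convert 64 (decimal) → 64 = 6×10 + 4 → 六十四 (Chinese numeral)
六十四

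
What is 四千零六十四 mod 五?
Convert 四千零六十四 (Chinese numeral) → 4×1000 + 6×10 + 4 = 4064 (decimal)
Convert 五 (Chinese numeral) → 5 (decimal)
Compute 4064 mod 5 = 4
4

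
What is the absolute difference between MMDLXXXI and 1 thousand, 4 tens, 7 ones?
Convert MMDLXXXI (Roman numeral) → 1000 + 1000 + 500 + 50 + 10 + 10 + 10 + 1 = 2581 (decimal)
Convert 1 thousand, 4 tens, 7 ones (place-value notation) → 1×1000 + 4×10 + 7 = 1047 (decimal)
Compute |2581 - 1047| = 1534
1534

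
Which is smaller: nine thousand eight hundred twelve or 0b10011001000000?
Convert nine thousand eight hundred twelve (English words) → 9×1000 + 8×100 + 12 = 9812 (decimal)
Convert 0b10011001000000 (binary) → 8192 + 1024 + 512 + 64 = 9792 (decimal)
Compare 9812 vs 9792: smaller = 9792
9792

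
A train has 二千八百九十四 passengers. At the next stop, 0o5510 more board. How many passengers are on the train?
Convert 二千八百九十四 (Chinese numeral) → 2×1000 + 8×100 + 9×10 + 4 = 2894 (decimal)
Convert 0o5510 (octal) → 5×512 + 5×64 + 1×8 = 2888 (decimal)
Compute 2894 + 2888 = 5782
5782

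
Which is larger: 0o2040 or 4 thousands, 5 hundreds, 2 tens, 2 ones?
Convert 0o2040 (octal) → 2×512 + 4×8 = 1056 (decimal)
Convert 4 thousands, 5 hundreds, 2 tens, 2 ones (place-value notation) → 4×1000 + 5×100 + 2×10 + 2 = 4522 (decimal)
Compare 1056 vs 4522: larger = 4522
4522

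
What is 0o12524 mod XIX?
Convert 0o12524 (octal) → 1×4096 + 2×512 + 5×64 + 2×8 + 4 = 5460 (decimal)
Convert XIX (Roman numeral) → 10 + 9 = 19 (decimal)
Compute 5460 mod 19 = 7
7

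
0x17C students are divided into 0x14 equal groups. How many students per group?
Convert 0x17C (hexadecimal) → 1×256 + 7×16 + 12 = 380 (decimal)
Convert 0x14 (hexadecimal) → 1×16 + 4 = 20 (decimal)
Compute 380 ÷ 20 = 19
19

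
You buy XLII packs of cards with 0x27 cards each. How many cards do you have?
Convert 0x27 (hexadecimal) → 2×16 + 7 = 39 (decimal)
Convert XLII (Roman numeral) → 40 + 1 + 1 = 42 (decimal)
Compute 39 × 42 = 1638
1638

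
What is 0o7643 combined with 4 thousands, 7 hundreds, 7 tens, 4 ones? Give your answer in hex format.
Convert 0o7643 (octal) → 7×512 + 6×64 + 4×8 + 3 = 4003 (decimal)
Convert 4 thousands, 7 hundreds, 7 tens, 4 ones (place-value notation) → 4×1000 + 7×100 + 7×10 + 4 = 4774 (decimal)
Compute 4003 + 4774 = 8777
Convert 8777 (decimal) → 8777 = 2×4096 + 2×256 + 4×16 + 9 → 0x2249 (hexadecimal)
0x2249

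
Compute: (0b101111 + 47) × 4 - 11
Convert 0b101111 (binary) → 32 + 8 + 4 + 2 + 1 = 47 (decimal)
Expression in decimal: (47 + 47) × 4 - 11
Parentheses first: 47 + 47 = 94
Multiply: 94 × 4 = 376
Subtract: 376 - 11 = 365
365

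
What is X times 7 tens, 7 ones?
Convert X (Roman numeral) → 10 (decimal)
Convert 7 tens, 7 ones (place-value notation) → 7×10 + 7 = 77 (decimal)
Compute 10 × 77 = 770
770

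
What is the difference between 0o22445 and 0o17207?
Convert 0o22445 (octal) → 2×4096 + 2×512 + 4×64 + 4×8 + 5 = 9509 (decimal)
Convert 0o17207 (octal) → 1×4096 + 7×512 + 2×64 + 7 = 7815 (decimal)
Difference: |9509 - 7815| = 1694
1694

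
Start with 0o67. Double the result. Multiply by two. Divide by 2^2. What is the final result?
Convert 0o67 (octal) → 6×8 + 7 = 55 (decimal)
Start: 55
55 × 2 = 110
Convert two (English words) → 2 (decimal)
110 × 2 = 220
Convert 2^2 (power) → 4 (decimal)
220 ÷ 4 = 55
55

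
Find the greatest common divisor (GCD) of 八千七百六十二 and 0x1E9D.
Convert 八千七百六十二 (Chinese numeral) → 8×1000 + 7×100 + 6×10 + 2 = 8762 (decimal)
Convert 0x1E9D (hexadecimal) → 1×4096 + 14×256 + 9×16 + 13 = 7837 (decimal)
Compute gcd(8762, 7837) = 1
1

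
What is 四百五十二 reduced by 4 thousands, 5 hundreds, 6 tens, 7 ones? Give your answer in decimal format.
Convert 四百五十二 (Chinese numeral) → 4×100 + 5×10 + 2 = 452 (decimal)
Convert 4 thousands, 5 hundreds, 6 tens, 7 ones (place-value notation) → 4×1000 + 5×100 + 6×10 + 7 = 4567 (decimal)
Compute 452 - 4567 = -4115
-4115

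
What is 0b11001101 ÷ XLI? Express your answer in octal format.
Convert 0b11001101 (binary) → 128 + 64 + 8 + 4 + 1 = 205 (decimal)
Convert XLI (Roman numeral) → 40 + 1 = 41 (decimal)
Compute 205 ÷ 41 = 5
Convert 5 (decimal) → 0o5 (octal)
0o5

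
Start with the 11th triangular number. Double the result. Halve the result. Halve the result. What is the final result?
Convert the 11th triangular number (triangular index) → 11×12/2 = 66 (decimal)
Start: 66
66 × 2 = 132
132 ÷ 2 = 66
66 ÷ 2 = 33
33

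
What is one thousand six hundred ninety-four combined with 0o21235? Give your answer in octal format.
Convert one thousand six hundred ninety-four (English words) → 1×1000 + 6×100 + 94 = 1694 (decimal)
Convert 0o21235 (octal) → 2×4096 + 1×512 + 2×64 + 3×8 + 5 = 8861 (decimal)
Compute 1694 + 8861 = 10555
Convert 10555 (decimal) → 10555 = 2×4096 + 4×512 + 4×64 + 7×8 + 3 → 0o24473 (octal)
0o24473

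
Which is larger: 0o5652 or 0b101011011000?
Convert 0o5652 (octal) → 5×512 + 6×64 + 5×8 + 2 = 2986 (decimal)
Convert 0b101011011000 (binary) → 2048 + 512 + 128 + 64 + 16 + 8 = 2776 (decimal)
Compare 2986 vs 2776: larger = 2986
2986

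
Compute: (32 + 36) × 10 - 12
Parentheses first: 32 + 36 = 68
Multiply: 68 × 10 = 680
Subtract: 680 - 12 = 668
668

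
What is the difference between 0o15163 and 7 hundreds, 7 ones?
Convert 0o15163 (octal) → 1×4096 + 5×512 + 1×64 + 6×8 + 3 = 6771 (decimal)
Convert 7 hundreds, 7 ones (place-value notation) → 7×100 + 7 = 707 (decimal)
Difference: |6771 - 707| = 6064
6064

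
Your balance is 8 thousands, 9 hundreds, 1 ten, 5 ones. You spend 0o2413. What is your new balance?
Convert 8 thousands, 9 hundreds, 1 ten, 5 ones (place-value notation) → 8×1000 + 9×100 + 1×10 + 5 = 8915 (decimal)
Convert 0o2413 (octal) → 2×512 + 4×64 + 1×8 + 3 = 1291 (decimal)
Compute 8915 - 1291 = 7624
7624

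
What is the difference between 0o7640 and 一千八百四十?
Convert 0o7640 (octal) → 7×512 + 6×64 + 4×8 = 4000 (decimal)
Convert 一千八百四十 (Chinese numeral) → 1×1000 + 8×100 + 4×10 = 1840 (decimal)
Difference: |4000 - 1840| = 2160
2160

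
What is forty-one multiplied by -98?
Convert forty-one (English words) → 41 (decimal)
Compute 41 × -98 = -4018
-4018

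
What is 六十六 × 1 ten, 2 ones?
Convert 六十六 (Chinese numeral) → 6×10 + 6 = 66 (decimal)
Convert 1 ten, 2 ones (place-value notation) → 1×10 + 2 = 12 (decimal)
Compute 66 × 12 = 792
792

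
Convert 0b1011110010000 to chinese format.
Convert 0b1011110010000 (binary) → 4096 + 1024 + 512 + 256 + 128 + 16 = 6032 (decimal)
Convert 6032 (decimal) → 6032 = 6×1000 + 3×10 + 2 → 六千零三十二 (Chinese numeral)
六千零三十二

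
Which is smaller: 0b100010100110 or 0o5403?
Convert 0b100010100110 (binary) → 2048 + 128 + 32 + 4 + 2 = 2214 (decimal)
Convert 0o5403 (octal) → 5×512 + 4×64 + 3 = 2819 (decimal)
Compare 2214 vs 2819: smaller = 2214
2214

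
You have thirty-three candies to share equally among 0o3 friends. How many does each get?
Convert thirty-three (English words) → 33 (decimal)
Convert 0o3 (octal) → 3 (decimal)
Compute 33 ÷ 3 = 11
11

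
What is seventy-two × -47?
Convert seventy-two (English words) → 72 (decimal)
Compute 72 × -47 = -3384
-3384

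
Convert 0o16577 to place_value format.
Convert 0o16577 (octal) → 1×4096 + 6×512 + 5×64 + 7×8 + 7 = 7551 (decimal)
Convert 7551 (decimal) → 7551 = 7×1000 + 5×100 + 5×10 + 1 → 7 thousands, 5 hundreds, 5 tens, 1 one (place-value notation)
7 thousands, 5 hundreds, 5 tens, 1 one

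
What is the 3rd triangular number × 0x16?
Convert the 3rd triangular number (triangular index) → 3×4/2 = 6 (decimal)
Convert 0x16 (hexadecimal) → 1×16 + 6 = 22 (decimal)
Compute 6 × 22 = 132
132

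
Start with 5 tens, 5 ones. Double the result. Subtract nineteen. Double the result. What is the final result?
Convert 5 tens, 5 ones (place-value notation) → 5×10 + 5 = 55 (decimal)
Start: 55
55 × 2 = 110
Convert nineteen (English words) → 19 (decimal)
110 - 19 = 91
91 × 2 = 182
182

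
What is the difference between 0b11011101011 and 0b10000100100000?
Convert 0b11011101011 (binary) → 1024 + 512 + 128 + 64 + 32 + 8 + 2 + 1 = 1771 (decimal)
Convert 0b10000100100000 (binary) → 8192 + 256 + 32 = 8480 (decimal)
Difference: |1771 - 8480| = 6709
6709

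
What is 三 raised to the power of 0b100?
Convert 三 (Chinese numeral) → 3 (decimal)
Convert 0b100 (binary) → 4 (decimal)
Compute 3 ^ 4 = 81
81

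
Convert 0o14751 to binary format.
Convert 0o14751 (octal) → 1×4096 + 4×512 + 7×64 + 5×8 + 1 = 6633 (decimal)
Convert 6633 (decimal) → 6633 = 4096 + 2048 + 256 + 128 + 64 + 32 + 8 + 1 → 0b1100111101001 (binary)
0b1100111101001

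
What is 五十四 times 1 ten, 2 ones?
Convert 五十四 (Chinese numeral) → 5×10 + 4 = 54 (decimal)
Convert 1 ten, 2 ones (place-value notation) → 1×10 + 2 = 12 (decimal)
Compute 54 × 12 = 648
648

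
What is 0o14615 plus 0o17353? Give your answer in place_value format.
Convert 0o14615 (octal) → 1×4096 + 4×512 + 6×64 + 1×8 + 5 = 6541 (decimal)
Convert 0o17353 (octal) → 1×4096 + 7×512 + 3×64 + 5×8 + 3 = 7915 (decimal)
Compute 6541 + 7915 = 14456
Convert 14456 (decimal) → 14456 = 14×1000 + 4×100 + 5×10 + 6 → 14 thousands, 4 hundreds, 5 tens, 6 ones (place-value notation)
14 thousands, 4 hundreds, 5 tens, 6 ones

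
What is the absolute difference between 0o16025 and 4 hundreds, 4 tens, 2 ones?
Convert 0o16025 (octal) → 1×4096 + 6×512 + 2×8 + 5 = 7189 (decimal)
Convert 4 hundreds, 4 tens, 2 ones (place-value notation) → 4×100 + 4×10 + 2 = 442 (decimal)
Compute |7189 - 442| = 6747
6747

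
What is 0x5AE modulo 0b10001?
Convert 0x5AE (hexadecimal) → 5×256 + 10×16 + 14 = 1454 (decimal)
Convert 0b10001 (binary) → 16 + 1 = 17 (decimal)
Compute 1454 mod 17 = 9
9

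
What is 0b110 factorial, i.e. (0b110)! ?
Convert 0b110 (binary) → 4 + 2 = 6 (decimal)
Compute 6! = 720
720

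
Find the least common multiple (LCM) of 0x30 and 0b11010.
Convert 0x30 (hexadecimal) → 3×16 = 48 (decimal)
Convert 0b11010 (binary) → 16 + 8 + 2 = 26 (decimal)
Compute lcm(48, 26) = 624
624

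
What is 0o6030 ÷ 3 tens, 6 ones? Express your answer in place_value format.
Convert 0o6030 (octal) → 6×512 + 3×8 = 3096 (decimal)
Convert 3 tens, 6 ones (place-value notation) → 3×10 + 6 = 36 (decimal)
Compute 3096 ÷ 36 = 86
Convert 86 (decimal) → 86 = 8×10 + 6 → 8 tens, 6 ones (place-value notation)
8 tens, 6 ones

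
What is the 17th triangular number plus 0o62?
The 17th triangular number = 17×18/2 = 153
Convert 0o62 (octal) → 6×8 + 2 = 50 (decimal)
Compute 153 + 50 = 203
203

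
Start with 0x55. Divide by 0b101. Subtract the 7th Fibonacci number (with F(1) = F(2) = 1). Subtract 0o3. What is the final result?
Convert 0x55 (hexadecimal) → 5×16 + 5 = 85 (decimal)
Start: 85
Convert 0b101 (binary) → 4 + 1 = 5 (decimal)
85 ÷ 5 = 17
Convert the 7th Fibonacci number (with F(1) = F(2) = 1) (Fibonacci index) → 1, 1, 2, 3, 5, 8, 13 → 13 (decimal)
17 - 13 = 4
Convert 0o3 (octal) → 3 (decimal)
4 - 3 = 1
1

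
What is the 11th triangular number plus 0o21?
The 11th triangular number = 11×12/2 = 66
Convert 0o21 (octal) → 2×8 + 1 = 17 (decimal)
Compute 66 + 17 = 83
83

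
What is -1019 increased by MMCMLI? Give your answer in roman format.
Convert MMCMLI (Roman numeral) → 1000 + 1000 + 900 + 50 + 1 = 2951 (decimal)
Compute -1019 + 2951 = 1932
Convert 1932 (decimal) → 1932 = 1000 + 900 + 10 + 10 + 10 + 1 + 1 → MCMXXXII (Roman numeral)
MCMXXXII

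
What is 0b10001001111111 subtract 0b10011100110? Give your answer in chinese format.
Convert 0b10001001111111 (binary) → 8192 + 512 + 64 + 32 + 16 + 8 + 4 + 2 + 1 = 8831 (decimal)
Convert 0b10011100110 (binary) → 1024 + 128 + 64 + 32 + 4 + 2 = 1254 (decimal)
Compute 8831 - 1254 = 7577
Convert 7577 (decimal) → 7577 = 7×1000 + 5×100 + 7×10 + 7 → 七千五百七十七 (Chinese numeral)
七千五百七十七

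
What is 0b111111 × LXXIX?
Convert 0b111111 (binary) → 32 + 16 + 8 + 4 + 2 + 1 = 63 (decimal)
Convert LXXIX (Roman numeral) → 50 + 10 + 10 + 9 = 79 (decimal)
Compute 63 × 79 = 4977
4977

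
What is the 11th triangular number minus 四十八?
The 11th triangular number = 11×12/2 = 66
Convert 四十八 (Chinese numeral) → 4×10 + 8 = 48 (decimal)
Compute 66 - 48 = 18
18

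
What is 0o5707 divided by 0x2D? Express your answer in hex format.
Convert 0o5707 (octal) → 5×512 + 7×64 + 7 = 3015 (decimal)
Convert 0x2D (hexadecimal) → 2×16 + 13 = 45 (decimal)
Compute 3015 ÷ 45 = 67
Convert 67 (decimal) → 67 = 4×16 + 3 → 0x43 (hexadecimal)
0x43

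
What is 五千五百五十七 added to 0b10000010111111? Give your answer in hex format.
Convert 五千五百五十七 (Chinese numeral) → 5×1000 + 5×100 + 5×10 + 7 = 5557 (decimal)
Convert 0b10000010111111 (binary) → 8192 + 128 + 32 + 16 + 8 + 4 + 2 + 1 = 8383 (decimal)
Compute 5557 + 8383 = 13940
Convert 13940 (decimal) → 13940 = 3×4096 + 6×256 + 7×16 + 4 → 0x3674 (hexadecimal)
0x3674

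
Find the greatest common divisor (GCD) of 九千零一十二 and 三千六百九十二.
Convert 九千零一十二 (Chinese numeral) → 9×1000 + 1×10 + 2 = 9012 (decimal)
Convert 三千六百九十二 (Chinese numeral) → 3×1000 + 6×100 + 9×10 + 2 = 3692 (decimal)
Compute gcd(9012, 3692) = 4
4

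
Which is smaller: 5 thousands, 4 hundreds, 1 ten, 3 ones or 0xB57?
Convert 5 thousands, 4 hundreds, 1 ten, 3 ones (place-value notation) → 5×1000 + 4×100 + 1×10 + 3 = 5413 (decimal)
Convert 0xB57 (hexadecimal) → 11×256 + 5×16 + 7 = 2903 (decimal)
Compare 5413 vs 2903: smaller = 2903
2903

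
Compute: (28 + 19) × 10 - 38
Parentheses first: 28 + 19 = 47
Multiply: 47 × 10 = 470
Subtract: 470 - 38 = 432
432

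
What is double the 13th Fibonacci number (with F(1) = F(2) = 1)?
The 13th Fibonacci number (with F(1) = F(2) = 1): 1, 1, 2, 3, 5, 8, 13, 21, 34, 55, 89, 144, 233 → 233
Compute 233 × 2 = 466
466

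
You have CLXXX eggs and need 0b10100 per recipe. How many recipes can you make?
Convert CLXXX (Roman numeral) → 100 + 50 + 10 + 10 + 10 = 180 (decimal)
Convert 0b10100 (binary) → 16 + 4 = 20 (decimal)
Compute 180 ÷ 20 = 9
9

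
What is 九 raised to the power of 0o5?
Convert 九 (Chinese numeral) → 9 (decimal)
Convert 0o5 (octal) → 5 (decimal)
Compute 9 ^ 5 = 59049
59049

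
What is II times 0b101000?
Convert II (Roman numeral) → 1 + 1 = 2 (decimal)
Convert 0b101000 (binary) → 32 + 8 = 40 (decimal)
Compute 2 × 40 = 80
80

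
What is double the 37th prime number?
The 37th prime number = 157
Compute 157 × 2 = 314
314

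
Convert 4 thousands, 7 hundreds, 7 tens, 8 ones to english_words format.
Convert 4 thousands, 7 hundreds, 7 tens, 8 ones (place-value notation) → 4×1000 + 7×100 + 7×10 + 8 = 4778 (decimal)
Convert 4778 (decimal) → 4778 = 4×1000 + 7×100 + 78 → four thousand seven hundred seventy-eight (English words)
four thousand seven hundred seventy-eight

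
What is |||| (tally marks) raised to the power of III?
Convert |||| (tally marks) → 4 (decimal)
Convert III (Roman numeral) → 1 + 1 + 1 = 3 (decimal)
Compute 4 ^ 3 = 64
64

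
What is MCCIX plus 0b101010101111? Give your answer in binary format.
Convert MCCIX (Roman numeral) → 1000 + 100 + 100 + 9 = 1209 (decimal)
Convert 0b101010101111 (binary) → 2048 + 512 + 128 + 32 + 8 + 4 + 2 + 1 = 2735 (decimal)
Compute 1209 + 2735 = 3944
Convert 3944 (decimal) → 3944 = 2048 + 1024 + 512 + 256 + 64 + 32 + 8 → 0b111101101000 (binary)
0b111101101000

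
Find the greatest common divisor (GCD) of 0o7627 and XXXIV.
Convert 0o7627 (octal) → 7×512 + 6×64 + 2×8 + 7 = 3991 (decimal)
Convert XXXIV (Roman numeral) → 10 + 10 + 10 + 4 = 34 (decimal)
Compute gcd(3991, 34) = 1
1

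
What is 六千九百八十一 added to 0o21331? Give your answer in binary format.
Convert 六千九百八十一 (Chinese numeral) → 6×1000 + 9×100 + 8×10 + 1 = 6981 (decimal)
Convert 0o21331 (octal) → 2×4096 + 1×512 + 3×64 + 3×8 + 1 = 8921 (decimal)
Compute 6981 + 8921 = 15902
Convert 15902 (decimal) → 15902 = 8192 + 4096 + 2048 + 1024 + 512 + 16 + 8 + 4 + 2 → 0b11111000011110 (binary)
0b11111000011110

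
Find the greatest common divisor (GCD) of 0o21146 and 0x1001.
Convert 0o21146 (octal) → 2×4096 + 1×512 + 1×64 + 4×8 + 6 = 8806 (decimal)
Convert 0x1001 (hexadecimal) → 1×4096 + 1 = 4097 (decimal)
Compute gcd(8806, 4097) = 17
17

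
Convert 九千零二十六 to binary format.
Convert 九千零二十六 (Chinese numeral) → 9×1000 + 2×10 + 6 = 9026 (decimal)
Convert 9026 (decimal) → 9026 = 8192 + 512 + 256 + 64 + 2 → 0b10001101000010 (binary)
0b10001101000010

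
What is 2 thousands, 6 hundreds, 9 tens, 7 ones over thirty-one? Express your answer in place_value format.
Convert 2 thousands, 6 hundreds, 9 tens, 7 ones (place-value notation) → 2×1000 + 6×100 + 9×10 + 7 = 2697 (decimal)
Convert thirty-one (English words) → 31 (decimal)
Compute 2697 ÷ 31 = 87
Convert 87 (decimal) → 87 = 8×10 + 7 → 8 tens, 7 ones (place-value notation)
8 tens, 7 ones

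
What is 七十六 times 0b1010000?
Convert 七十六 (Chinese numeral) → 7×10 + 6 = 76 (decimal)
Convert 0b1010000 (binary) → 64 + 16 = 80 (decimal)
Compute 76 × 80 = 6080
6080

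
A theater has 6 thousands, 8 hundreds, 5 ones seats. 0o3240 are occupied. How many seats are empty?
Convert 6 thousands, 8 hundreds, 5 ones (place-value notation) → 6×1000 + 8×100 + 5 = 6805 (decimal)
Convert 0o3240 (octal) → 3×512 + 2×64 + 4×8 = 1696 (decimal)
Compute 6805 - 1696 = 5109
5109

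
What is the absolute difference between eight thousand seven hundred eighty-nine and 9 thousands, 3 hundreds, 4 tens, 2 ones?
Convert eight thousand seven hundred eighty-nine (English words) → 8×1000 + 7×100 + 89 = 8789 (decimal)
Convert 9 thousands, 3 hundreds, 4 tens, 2 ones (place-value notation) → 9×1000 + 3×100 + 4×10 + 2 = 9342 (decimal)
Compute |8789 - 9342| = 553
553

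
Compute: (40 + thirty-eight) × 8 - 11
Convert thirty-eight (English words) → 38 (decimal)
Expression in decimal: (40 + 38) × 8 - 11
Parentheses first: 40 + 38 = 78
Multiply: 78 × 8 = 624
Subtract: 624 - 11 = 613
613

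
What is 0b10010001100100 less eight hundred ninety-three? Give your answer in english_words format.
Convert 0b10010001100100 (binary) → 8192 + 1024 + 64 + 32 + 4 = 9316 (decimal)
Convert eight hundred ninety-three (English words) → 8×100 + 93 = 893 (decimal)
Compute 9316 - 893 = 8423
Convert 8423 (decimal) → 8423 = 8×1000 + 4×100 + 23 → eight thousand four hundred twenty-three (English words)
eight thousand four hundred twenty-three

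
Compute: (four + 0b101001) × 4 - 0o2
Convert four (English words) → 4 (decimal)
Convert 0b101001 (binary) → 32 + 8 + 1 = 41 (decimal)
Convert 0o2 (octal) → 2 (decimal)
Expression in decimal: (4 + 41) × 4 - 2
Parentheses first: 4 + 41 = 45
Multiply: 45 × 4 = 180
Subtract: 180 - 2 = 178
178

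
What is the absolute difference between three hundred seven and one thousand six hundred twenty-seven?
Convert three hundred seven (English words) → 3×100 + 7 = 307 (decimal)
Convert one thousand six hundred twenty-seven (English words) → 1×1000 + 6×100 + 27 = 1627 (decimal)
Compute |307 - 1627| = 1320
1320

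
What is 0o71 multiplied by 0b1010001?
Convert 0o71 (octal) → 7×8 + 1 = 57 (decimal)
Convert 0b1010001 (binary) → 64 + 16 + 1 = 81 (decimal)
Compute 57 × 81 = 4617
4617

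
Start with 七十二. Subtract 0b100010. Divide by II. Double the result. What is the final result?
Convert 七十二 (Chinese numeral) → 7×10 + 2 = 72 (decimal)
Start: 72
Convert 0b100010 (binary) → 32 + 2 = 34 (decimal)
72 - 34 = 38
Convert II (Roman numeral) → 1 + 1 = 2 (decimal)
38 ÷ 2 = 19
19 × 2 = 38
38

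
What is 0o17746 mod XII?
Convert 0o17746 (octal) → 1×4096 + 7×512 + 7×64 + 4×8 + 6 = 8166 (decimal)
Convert XII (Roman numeral) → 10 + 1 + 1 = 12 (decimal)
Compute 8166 mod 12 = 6
6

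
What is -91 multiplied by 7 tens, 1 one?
Convert 7 tens, 1 one (place-value notation) → 7×10 + 1 = 71 (decimal)
Compute -91 × 71 = -6461
-6461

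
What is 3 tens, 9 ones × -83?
Convert 3 tens, 9 ones (place-value notation) → 3×10 + 9 = 39 (decimal)
Compute 39 × -83 = -3237
-3237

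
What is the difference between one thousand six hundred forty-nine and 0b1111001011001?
Convert one thousand six hundred forty-nine (English words) → 1×1000 + 6×100 + 49 = 1649 (decimal)
Convert 0b1111001011001 (binary) → 4096 + 2048 + 1024 + 512 + 64 + 16 + 8 + 1 = 7769 (decimal)
Difference: |1649 - 7769| = 6120
6120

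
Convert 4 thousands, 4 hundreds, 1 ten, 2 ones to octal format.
Convert 4 thousands, 4 hundreds, 1 ten, 2 ones (place-value notation) → 4×1000 + 4×100 + 1×10 + 2 = 4412 (decimal)
Convert 4412 (decimal) → 4412 = 1×4096 + 4×64 + 7×8 + 4 → 0o10474 (octal)
0o10474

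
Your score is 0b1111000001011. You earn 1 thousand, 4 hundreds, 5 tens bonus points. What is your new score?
Convert 0b1111000001011 (binary) → 4096 + 2048 + 1024 + 512 + 8 + 2 + 1 = 7691 (decimal)
Convert 1 thousand, 4 hundreds, 5 tens (place-value notation) → 1×1000 + 4×100 + 5×10 = 1450 (decimal)
Compute 7691 + 1450 = 9141
9141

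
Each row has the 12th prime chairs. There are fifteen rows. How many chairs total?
Convert the 12th prime (prime index) → 37 (decimal)
Convert fifteen (English words) → 15 (decimal)
Compute 37 × 15 = 555
555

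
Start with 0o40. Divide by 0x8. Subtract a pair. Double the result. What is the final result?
Convert 0o40 (octal) → 4×8 = 32 (decimal)
Start: 32
Convert 0x8 (hexadecimal) → 8 (decimal)
32 ÷ 8 = 4
Convert a pair (colloquial) → 2 (decimal)
4 - 2 = 2
2 × 2 = 4
4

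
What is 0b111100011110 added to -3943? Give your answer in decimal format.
Convert 0b111100011110 (binary) → 2048 + 1024 + 512 + 256 + 16 + 8 + 4 + 2 = 3870 (decimal)
Compute 3870 + -3943 = -73
-73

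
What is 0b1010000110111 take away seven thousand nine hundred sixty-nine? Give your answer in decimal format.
Convert 0b1010000110111 (binary) → 4096 + 1024 + 32 + 16 + 4 + 2 + 1 = 5175 (decimal)
Convert seven thousand nine hundred sixty-nine (English words) → 7×1000 + 9×100 + 69 = 7969 (decimal)
Compute 5175 - 7969 = -2794
-2794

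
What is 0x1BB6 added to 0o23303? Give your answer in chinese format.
Convert 0x1BB6 (hexadecimal) → 1×4096 + 11×256 + 11×16 + 6 = 7094 (decimal)
Convert 0o23303 (octal) → 2×4096 + 3×512 + 3×64 + 3 = 9923 (decimal)
Compute 7094 + 9923 = 17017
Convert 17017 (decimal) → 17017 = 1×10000 + 7×1000 + 1×10 + 7 → 一万七千零一十七 (Chinese numeral)
一万七千零一十七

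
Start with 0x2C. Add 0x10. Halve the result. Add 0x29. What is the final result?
Convert 0x2C (hexadecimal) → 2×16 + 12 = 44 (decimal)
Start: 44
Convert 0x10 (hexadecimal) → 1×16 = 16 (decimal)
44 + 16 = 60
60 ÷ 2 = 30
Convert 0x29 (hexadecimal) → 2×16 + 9 = 41 (decimal)
30 + 41 = 71
71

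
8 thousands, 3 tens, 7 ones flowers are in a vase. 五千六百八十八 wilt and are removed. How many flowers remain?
Convert 8 thousands, 3 tens, 7 ones (place-value notation) → 8×1000 + 3×10 + 7 = 8037 (decimal)
Convert 五千六百八十八 (Chinese numeral) → 5×1000 + 6×100 + 8×10 + 8 = 5688 (decimal)
Compute 8037 - 5688 = 2349
2349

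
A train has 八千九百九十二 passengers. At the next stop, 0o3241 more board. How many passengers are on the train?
Convert 八千九百九十二 (Chinese numeral) → 8×1000 + 9×100 + 9×10 + 2 = 8992 (decimal)
Convert 0o3241 (octal) → 3×512 + 2×64 + 4×8 + 1 = 1697 (decimal)
Compute 8992 + 1697 = 10689
10689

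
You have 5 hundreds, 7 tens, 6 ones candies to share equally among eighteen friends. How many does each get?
Convert 5 hundreds, 7 tens, 6 ones (place-value notation) → 5×100 + 7×10 + 6 = 576 (decimal)
Convert eighteen (English words) → 18 (decimal)
Compute 576 ÷ 18 = 32
32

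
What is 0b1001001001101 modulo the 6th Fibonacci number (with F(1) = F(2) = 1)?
Convert 0b1001001001101 (binary) → 4096 + 512 + 64 + 8 + 4 + 1 = 4685 (decimal)
Convert the 6th Fibonacci number (with F(1) = F(2) = 1) (Fibonacci index) → 1, 1, 2, 3, 5, 8 → 8 (decimal)
Compute 4685 mod 8 = 5
5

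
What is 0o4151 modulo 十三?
Convert 0o4151 (octal) → 4×512 + 1×64 + 5×8 + 1 = 2153 (decimal)
Convert 十三 (Chinese numeral) → 1×10 + 3 = 13 (decimal)
Compute 2153 mod 13 = 8
8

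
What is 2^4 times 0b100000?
Convert 2^4 (power) → 16 (decimal)
Convert 0b100000 (binary) → 32 (decimal)
Compute 16 × 32 = 512
512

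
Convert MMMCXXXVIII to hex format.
Convert MMMCXXXVIII (Roman numeral) → 1000 + 1000 + 1000 + 100 + 10 + 10 + 10 + 5 + 1 + 1 + 1 = 3138 (decimal)
Convert 3138 (decimal) → 3138 = 12×256 + 4×16 + 2 → 0xC42 (hexadecimal)
0xC42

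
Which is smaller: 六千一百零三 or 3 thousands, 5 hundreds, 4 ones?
Convert 六千一百零三 (Chinese numeral) → 6×1000 + 1×100 + 3 = 6103 (decimal)
Convert 3 thousands, 5 hundreds, 4 ones (place-value notation) → 3×1000 + 5×100 + 4 = 3504 (decimal)
Compare 6103 vs 3504: smaller = 3504
3504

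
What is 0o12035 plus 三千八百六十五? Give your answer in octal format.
Convert 0o12035 (octal) → 1×4096 + 2×512 + 3×8 + 5 = 5149 (decimal)
Convert 三千八百六十五 (Chinese numeral) → 3×1000 + 8×100 + 6×10 + 5 = 3865 (decimal)
Compute 5149 + 3865 = 9014
Convert 9014 (decimal) → 9014 = 2×4096 + 1×512 + 4×64 + 6×8 + 6 → 0o21466 (octal)
0o21466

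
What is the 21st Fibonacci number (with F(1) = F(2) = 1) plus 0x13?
The 21st Fibonacci number (with F(1) = F(2) = 1) = 10946
Convert 0x13 (hexadecimal) → 1×16 + 3 = 19 (decimal)
Compute 10946 + 19 = 10965
10965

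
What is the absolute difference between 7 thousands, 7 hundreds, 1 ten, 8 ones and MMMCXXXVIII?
Convert 7 thousands, 7 hundreds, 1 ten, 8 ones (place-value notation) → 7×1000 + 7×100 + 1×10 + 8 = 7718 (decimal)
Convert MMMCXXXVIII (Roman numeral) → 1000 + 1000 + 1000 + 100 + 10 + 10 + 10 + 5 + 1 + 1 + 1 = 3138 (decimal)
Compute |7718 - 3138| = 4580
4580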